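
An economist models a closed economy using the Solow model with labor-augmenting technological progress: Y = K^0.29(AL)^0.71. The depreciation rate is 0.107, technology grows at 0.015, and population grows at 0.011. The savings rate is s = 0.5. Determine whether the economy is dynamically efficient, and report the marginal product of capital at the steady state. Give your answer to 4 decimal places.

The effective depreciation rate is n + g + δ = 0.011 + 0.015 + 0.107 = 0.133.
Steady-state k*: s·k^0.29 = 0.133·k gives k* = (0.5/0.133)^(1/0.71) ≈ 6.4569.
MPK = 0.29·6.4569^(-0.71) ≈ 0.0771.
MPK < n+g+δ = 0.133, so the economy is dynamically inefficient (over-saving).

dynamically inefficient; MPK ≈ 0.0771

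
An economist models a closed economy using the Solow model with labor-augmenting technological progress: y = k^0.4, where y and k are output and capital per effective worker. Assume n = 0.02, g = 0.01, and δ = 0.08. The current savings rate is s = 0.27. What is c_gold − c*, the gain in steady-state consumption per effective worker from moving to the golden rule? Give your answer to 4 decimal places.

Δc ≈ 0.0905

Capital per effective worker breaks even when investment replaces (n + g + δ)·k; here n + g + δ = 0.11.
Current steady state (s = 0.27): k* = (0.27/0.11)^(1/0.6) ≈ 4.4663, y* = 4.4663^0.4 ≈ 1.8196, c* = (1−0.27)·1.8196 ≈ 1.3283.
Setting f'(k) = n+g+δ gives 0.4·k^(0.4−1) = 0.11, hence k_gold = (0.4/0.11)^(1/0.6) ≈ 8.5990.
y_gold = 8.5990^0.4 ≈ 2.3647, c_gold = y_gold − 0.11·k_gold ≈ 1.4188.
Gain: Δc = 1.4188 − 1.3283 ≈ 0.0905.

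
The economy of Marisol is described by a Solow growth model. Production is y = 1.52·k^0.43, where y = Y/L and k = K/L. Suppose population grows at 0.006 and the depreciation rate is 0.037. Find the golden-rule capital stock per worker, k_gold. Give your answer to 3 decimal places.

k_gold ≈ 118.416

The effective depreciation rate is n + δ = 0.006 + 0.037 = 0.043.
At the golden rule the marginal product of capital equals n+δ: 0.43·1.52·k^(0.43−1) = 0.043. Solving, k_gold = (0.43·1.52/0.043)^(1/0.57) ≈ 118.4158.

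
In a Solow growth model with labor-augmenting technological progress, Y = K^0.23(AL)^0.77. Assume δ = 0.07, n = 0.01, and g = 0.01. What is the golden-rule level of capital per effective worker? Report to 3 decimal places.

n + g + δ = 0.01 + 0.01 + 0.07 = 0.09.
Maximizing c = f(k) − (n+g+δ)·k gives f'(k) = n+g+δ, i.e. 0.23·k^(0.23−1) = 0.09, so k_gold = (0.23/0.09)^(1/0.77) ≈ 3.3822.

k_gold ≈ 3.382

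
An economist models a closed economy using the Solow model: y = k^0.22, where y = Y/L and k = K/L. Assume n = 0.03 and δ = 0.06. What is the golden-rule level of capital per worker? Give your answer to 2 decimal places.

k_gold ≈ 3.15

n + δ = 0.03 + 0.06 = 0.09.
Golden rule sets MPK = n+δ: 0.22·k^(0.22−1) = 0.09, so k_gold = (0.22/0.09)^(1/0.78) ≈ 3.1453.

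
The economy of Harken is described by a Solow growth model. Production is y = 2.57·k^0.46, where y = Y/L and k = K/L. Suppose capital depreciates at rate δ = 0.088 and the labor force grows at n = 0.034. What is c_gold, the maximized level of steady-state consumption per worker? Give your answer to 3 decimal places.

Break-even investment rate: n + δ = 0.034 + 0.088 = 0.122.
At the golden rule the marginal product of capital equals n+δ: 0.46·2.57·k^(0.46−1) = 0.122. Solving, k_gold = (0.46·2.57/0.122)^(1/0.54) ≈ 67.0717.
y_gold = 2.57·67.0717^0.46 ≈ 17.7886.
c_gold = y_gold − (n+δ)·k_gold = 17.7886 − 0.122·67.0717 ≈ 9.6058.

c_gold ≈ 9.606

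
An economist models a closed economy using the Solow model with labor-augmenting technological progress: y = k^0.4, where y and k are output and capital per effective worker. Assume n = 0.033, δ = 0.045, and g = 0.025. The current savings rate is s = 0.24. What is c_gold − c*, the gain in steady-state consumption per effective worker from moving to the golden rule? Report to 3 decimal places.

Δc ≈ 0.147

Break-even investment rate: n + g + δ = 0.033 + 0.025 + 0.045 = 0.103.
Current steady state (s = 0.24): k* = (0.24/0.103)^(1/0.6) ≈ 4.0953, y* = 4.0953^0.4 ≈ 1.7576, c* = (1−0.24)·1.7576 ≈ 1.3358.
Setting f'(k) = n+g+δ gives 0.4·k^(0.4−1) = 0.103, hence k_gold = (0.4/0.103)^(1/0.6) ≈ 9.5948.
y_gold = 9.5948^0.4 ≈ 2.4707, c_gold = y_gold − 0.103·k_gold ≈ 1.4824.
Gain: Δc = 1.4824 − 1.3358 ≈ 0.1466.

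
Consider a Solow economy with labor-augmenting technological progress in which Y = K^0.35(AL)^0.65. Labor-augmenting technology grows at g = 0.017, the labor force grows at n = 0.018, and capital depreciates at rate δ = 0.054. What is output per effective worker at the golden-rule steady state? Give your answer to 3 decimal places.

y_gold ≈ 2.090

n + g + δ = 0.018 + 0.017 + 0.054 = 0.089.
At the golden rule the marginal product of capital equals n+g+δ: 0.35·k^(0.35−1) = 0.089. Solving, k_gold = (0.35/0.089)^(1/0.65) ≈ 8.2203.
Output: y_gold = k_gold^0.35 = 8.2203^0.35 ≈ 2.0903.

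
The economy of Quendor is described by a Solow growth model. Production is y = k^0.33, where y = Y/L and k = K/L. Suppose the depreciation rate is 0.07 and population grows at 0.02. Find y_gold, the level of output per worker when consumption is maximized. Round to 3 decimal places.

The effective depreciation rate is n + δ = 0.02 + 0.07 = 0.09.
Golden rule sets MPK = n+δ: 0.33·k^(0.33−1) = 0.09, so k_gold = (0.33/0.09)^(1/0.67) ≈ 6.9534.
Output: y_gold = k_gold^0.33 = 6.9534^0.33 ≈ 1.8964.

y_gold ≈ 1.896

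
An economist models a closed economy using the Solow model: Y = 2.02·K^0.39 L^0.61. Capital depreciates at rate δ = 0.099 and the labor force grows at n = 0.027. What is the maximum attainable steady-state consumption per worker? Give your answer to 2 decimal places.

Break-even investment rate: n + δ = 0.027 + 0.099 = 0.126.
Maximizing c = f(k) − (n+δ)·k gives f'(k) = n+δ, i.e. 0.39·2.02·k^(0.39−1) = 0.126, so k_gold = (0.39·2.02/0.126)^(1/0.61) ≈ 20.1833.
y_gold = 2.02·20.1833^0.39 ≈ 6.5208.
c_gold = y_gold − (n+δ)·k_gold = 6.5208 − 0.126·20.1833 ≈ 3.9777.

c_gold ≈ 3.98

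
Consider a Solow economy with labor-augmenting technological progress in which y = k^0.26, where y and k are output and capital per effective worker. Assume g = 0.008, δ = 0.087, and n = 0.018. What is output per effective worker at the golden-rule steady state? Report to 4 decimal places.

y_gold ≈ 1.3401

Capital per effective worker breaks even when investment replaces (n + g + δ)·k; here n + g + δ = 0.113.
At the golden rule the marginal product of capital equals n+g+δ: 0.26·k^(0.26−1) = 0.113. Solving, k_gold = (0.26/0.113)^(1/0.74) ≈ 3.0835.
Output: y_gold = k_gold^0.26 = 3.0835^0.26 ≈ 1.3401.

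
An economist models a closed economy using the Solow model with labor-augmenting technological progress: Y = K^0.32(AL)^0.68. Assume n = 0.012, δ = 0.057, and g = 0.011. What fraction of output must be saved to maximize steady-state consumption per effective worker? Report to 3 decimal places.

Break-even investment rate: n + g + δ = 0.012 + 0.011 + 0.057 = 0.08.
At the golden rule MPK = n+g+δ, and in any Cobb-Douglas steady state s = (n+g+δ)·k/y = MPK·k/y = capital's share 0.32.

s_gold = 0.320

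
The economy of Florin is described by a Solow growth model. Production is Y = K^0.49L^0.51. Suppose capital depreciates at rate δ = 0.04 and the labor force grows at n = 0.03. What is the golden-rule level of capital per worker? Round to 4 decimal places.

Break-even investment rate: n + δ = 0.03 + 0.04 = 0.07.
Golden rule sets MPK = n+δ: 0.49·k^(0.49−1) = 0.07, so k_gold = (0.49/0.07)^(1/0.51) ≈ 45.3999.

k_gold ≈ 45.3999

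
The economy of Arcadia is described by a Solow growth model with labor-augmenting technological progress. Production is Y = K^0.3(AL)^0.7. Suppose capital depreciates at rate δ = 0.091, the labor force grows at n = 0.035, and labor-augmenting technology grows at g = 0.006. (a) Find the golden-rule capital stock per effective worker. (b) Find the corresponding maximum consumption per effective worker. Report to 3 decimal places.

(a) k_gold ≈ 3.231; (b) c_gold ≈ 0.995

n + g + δ = 0.035 + 0.006 + 0.091 = 0.132.
At the golden rule the marginal product of capital equals n+g+δ: 0.3·k^(0.3−1) = 0.132. Solving, k_gold = (0.3/0.132)^(1/0.7) ≈ 3.2311.
y_gold = 3.2311^0.3 ≈ 1.4217; c_gold = y_gold − 0.132·k_gold ≈ 0.9952.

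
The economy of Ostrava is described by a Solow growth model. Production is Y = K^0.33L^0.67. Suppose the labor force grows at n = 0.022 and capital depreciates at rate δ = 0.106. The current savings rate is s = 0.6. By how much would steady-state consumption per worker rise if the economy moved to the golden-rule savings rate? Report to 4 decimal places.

Break-even investment rate: n + δ = 0.022 + 0.106 = 0.128.
Current steady state (s = 0.6): k* = (0.6/0.128)^(1/0.67) ≈ 10.0324, y* = 10.0324^0.33 ≈ 2.1402, c* = (1−0.6)·2.1402 ≈ 0.8561.
Setting f'(k) = n+δ gives 0.33·k^(0.33−1) = 0.128, hence k_gold = (0.33/0.128)^(1/0.67) ≈ 4.1104.
y_gold = 4.1104^0.33 ≈ 1.5943, c_gold = y_gold − 0.128·k_gold ≈ 1.0682.
Gain: Δc = 1.0682 − 0.8561 ≈ 0.2121.

Δc ≈ 0.2121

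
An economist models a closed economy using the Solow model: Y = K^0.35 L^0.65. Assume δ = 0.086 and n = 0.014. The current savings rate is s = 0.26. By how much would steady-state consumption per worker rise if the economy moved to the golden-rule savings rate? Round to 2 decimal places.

n + δ = 0.014 + 0.086 = 0.1.
Current steady state (s = 0.26): k* = (0.26/0.1)^(1/0.65) ≈ 4.3493, y* = 4.3493^0.35 ≈ 1.6728, c* = (1−0.26)·1.6728 ≈ 1.2379.
Golden rule sets MPK = n+δ: 0.35·k^(0.35−1) = 0.1, so k_gold = (0.35/0.1)^(1/0.65) ≈ 6.8711.
y_gold = 6.8711^0.35 ≈ 1.9632, c_gold = y_gold − 0.1·k_gold ≈ 1.2761.
Gain: Δc = 1.2761 − 1.2379 ≈ 0.0382.

Δc ≈ 0.04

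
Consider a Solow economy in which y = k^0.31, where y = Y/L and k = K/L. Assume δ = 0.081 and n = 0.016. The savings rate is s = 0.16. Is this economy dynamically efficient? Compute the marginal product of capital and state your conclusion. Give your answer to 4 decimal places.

The effective depreciation rate is n + δ = 0.016 + 0.081 = 0.097.
Steady-state k*: s·k^0.31 = 0.097·k gives k* = (0.16/0.097)^(1/0.69) ≈ 2.0654.
MPK = 0.31·2.0654^(-0.69) ≈ 0.1879.
MPK > n+δ = 0.097, so the economy is dynamically efficient (under-saving).

dynamically efficient; MPK ≈ 0.1879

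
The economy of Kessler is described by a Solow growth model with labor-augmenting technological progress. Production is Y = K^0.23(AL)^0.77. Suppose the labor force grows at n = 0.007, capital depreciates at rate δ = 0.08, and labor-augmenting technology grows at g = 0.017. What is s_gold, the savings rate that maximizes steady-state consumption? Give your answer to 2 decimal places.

Capital per effective worker breaks even when investment replaces (n + g + δ)·k; here n + g + δ = 0.104.
At the golden rule MPK = n+g+δ, and in any Cobb-Douglas steady state s = (n+g+δ)·k/y = MPK·k/y = capital's share 0.23.

s_gold = 0.23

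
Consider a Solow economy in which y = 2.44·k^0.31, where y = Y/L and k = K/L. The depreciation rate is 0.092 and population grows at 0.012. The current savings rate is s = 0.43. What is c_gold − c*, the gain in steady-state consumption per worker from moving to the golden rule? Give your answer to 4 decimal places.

Δc ≈ 0.1769

n + δ = 0.012 + 0.092 = 0.104.
Current steady state (s = 0.43): k* = (0.43·2.44/0.104)^(1/0.69) ≈ 28.4983, y* = 2.44·28.4983^0.31 ≈ 6.8926, c* = (1−0.43)·6.8926 ≈ 3.9288.
Maximizing c = f(k) − (n+δ)·k gives f'(k) = n+δ, i.e. 0.31·2.44·k^(0.31−1) = 0.104, so k_gold = (0.31·2.44/0.104)^(1/0.69) ≈ 17.7365.
y_gold = 2.44·17.7365^0.31 ≈ 5.9503, c_gold = y_gold − 0.104·k_gold ≈ 4.1057.
Gain: Δc = 4.1057 − 3.9288 ≈ 0.1769.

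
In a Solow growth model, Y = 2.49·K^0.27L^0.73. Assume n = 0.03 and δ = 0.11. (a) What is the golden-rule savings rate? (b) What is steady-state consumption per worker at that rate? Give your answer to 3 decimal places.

The effective depreciation rate is n + δ = 0.03 + 0.11 = 0.14.
For Cobb-Douglas, s_gold equals capital's share: s_gold = 0.27.
At the golden rule the marginal product of capital equals n+δ: 0.27·2.49·k^(0.27−1) = 0.14. Solving, k_gold = (0.27·2.49/0.14)^(1/0.73) ≈ 8.5797.
y_gold = 2.49·8.5797^0.27 ≈ 4.4487; c_gold = (1−0.27)·y_gold ≈ 3.2476.

(a) s_gold = 0.270; (b) c_gold ≈ 3.248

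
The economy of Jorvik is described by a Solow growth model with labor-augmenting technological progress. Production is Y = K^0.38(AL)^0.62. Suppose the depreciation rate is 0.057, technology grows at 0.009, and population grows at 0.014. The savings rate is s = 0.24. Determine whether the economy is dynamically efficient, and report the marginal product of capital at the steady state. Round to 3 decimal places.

dynamically efficient; MPK ≈ 0.127

n + g + δ = 0.014 + 0.009 + 0.057 = 0.08.
Steady-state k*: s·k^0.38 = 0.08·k gives k* = (0.24/0.08)^(1/0.62) ≈ 5.8823.
MPK = 0.38·5.8823^(-0.62) ≈ 0.1267.
MPK > n+g+δ = 0.08, so the economy is dynamically efficient (under-saving).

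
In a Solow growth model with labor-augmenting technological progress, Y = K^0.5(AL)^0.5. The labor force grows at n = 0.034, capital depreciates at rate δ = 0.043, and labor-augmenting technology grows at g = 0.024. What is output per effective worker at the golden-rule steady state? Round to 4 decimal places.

y_gold ≈ 4.9505

Break-even investment rate: n + g + δ = 0.034 + 0.024 + 0.043 = 0.101.
At the golden rule the marginal product of capital equals n+g+δ: 0.5·k^(0.5−1) = 0.101. Solving, k_gold = (0.5/0.101)^(1/0.5) ≈ 24.5074.
Output: y_gold = k_gold^0.5 = 24.5074^0.5 ≈ 4.9505.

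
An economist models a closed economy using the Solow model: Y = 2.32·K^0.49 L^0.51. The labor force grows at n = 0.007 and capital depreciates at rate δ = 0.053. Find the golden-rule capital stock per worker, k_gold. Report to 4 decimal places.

The effective depreciation rate is n + δ = 0.007 + 0.053 = 0.06.
At the golden rule the marginal product of capital equals n+δ: 0.49·2.32·k^(0.49−1) = 0.06. Solving, k_gold = (0.49·2.32/0.06)^(1/0.51) ≈ 319.8647.

k_gold ≈ 319.8647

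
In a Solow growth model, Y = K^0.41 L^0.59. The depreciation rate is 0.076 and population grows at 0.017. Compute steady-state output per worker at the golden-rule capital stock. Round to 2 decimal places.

Break-even investment rate: n + δ = 0.017 + 0.076 = 0.093.
Setting f'(k) = n+δ gives 0.41·k^(0.41−1) = 0.093, hence k_gold = (0.41/0.093)^(1/0.59) ≈ 12.3605.
Output: y_gold = k_gold^0.41 = 12.3605^0.41 ≈ 2.8037.

y_gold ≈ 2.80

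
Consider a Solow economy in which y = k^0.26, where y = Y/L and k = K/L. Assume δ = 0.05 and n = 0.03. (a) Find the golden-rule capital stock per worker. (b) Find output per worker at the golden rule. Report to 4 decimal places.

(a) k_gold ≈ 4.9174; (b) y_gold ≈ 1.5130

Break-even investment rate: n + δ = 0.03 + 0.05 = 0.08.
Golden rule sets MPK = n+δ: 0.26·k^(0.26−1) = 0.08, so k_gold = (0.26/0.08)^(1/0.74) ≈ 4.9174.
y_gold = 4.9174^0.26 ≈ 1.5130.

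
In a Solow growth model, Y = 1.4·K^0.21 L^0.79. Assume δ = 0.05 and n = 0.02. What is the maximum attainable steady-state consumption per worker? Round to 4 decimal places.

c_gold ≈ 1.6197

Break-even investment rate: n + δ = 0.02 + 0.05 = 0.07.
Golden rule sets MPK = n+δ: 0.21·1.4·k^(0.21−1) = 0.07, so k_gold = (0.21·1.4/0.07)^(1/0.79) ≈ 6.1507.
y_gold = 1.4·6.1507^0.21 ≈ 2.0502.
c_gold = y_gold − (n+δ)·k_gold = 2.0502 − 0.07·6.1507 ≈ 1.6197.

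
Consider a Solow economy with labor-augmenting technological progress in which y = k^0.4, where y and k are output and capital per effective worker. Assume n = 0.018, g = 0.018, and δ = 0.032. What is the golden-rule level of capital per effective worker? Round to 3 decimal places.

k_gold ≈ 19.168

Capital per effective worker breaks even when investment replaces (n + g + δ)·k; here n + g + δ = 0.068.
Setting f'(k) = n+g+δ gives 0.4·k^(0.4−1) = 0.068, hence k_gold = (0.4/0.068)^(1/0.6) ≈ 19.1684.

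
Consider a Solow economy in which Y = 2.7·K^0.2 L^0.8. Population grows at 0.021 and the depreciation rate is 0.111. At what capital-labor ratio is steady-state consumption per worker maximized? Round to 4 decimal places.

The effective depreciation rate is n + δ = 0.021 + 0.111 = 0.132.
Maximizing c = f(k) − (n+δ)·k gives f'(k) = n+δ, i.e. 0.2·2.7·k^(0.2−1) = 0.132, so k_gold = (0.2·2.7/0.132)^(1/0.8) ≈ 5.8180.

k_gold ≈ 5.8180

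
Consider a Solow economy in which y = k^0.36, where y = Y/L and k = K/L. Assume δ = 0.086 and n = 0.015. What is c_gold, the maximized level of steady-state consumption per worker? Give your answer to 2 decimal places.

c_gold ≈ 1.31

The effective depreciation rate is n + δ = 0.015 + 0.086 = 0.101.
Golden rule sets MPK = n+δ: 0.36·k^(0.36−1) = 0.101, so k_gold = (0.36/0.101)^(1/0.64) ≈ 7.2857.
y_gold = 7.2857^0.36 ≈ 2.0440.
c_gold = y_gold − (n+δ)·k_gold = 2.0440 − 0.101·7.2857 ≈ 1.3082.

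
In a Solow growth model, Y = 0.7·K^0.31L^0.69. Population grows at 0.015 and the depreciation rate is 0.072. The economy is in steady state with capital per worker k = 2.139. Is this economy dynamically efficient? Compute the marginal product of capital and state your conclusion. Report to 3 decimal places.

Break-even investment rate: n + δ = 0.015 + 0.072 = 0.087.
MPK = 0.31·0.7·k^(0.31−1) = 0.31·0.7·2.139^(-0.69) ≈ 0.1284.
MPK > 0.087, so the economy is dynamically efficient (under-saving).

dynamically efficient; MPK ≈ 0.128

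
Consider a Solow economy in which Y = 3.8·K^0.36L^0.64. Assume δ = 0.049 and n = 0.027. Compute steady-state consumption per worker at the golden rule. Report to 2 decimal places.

c_gold ≈ 12.36

Capital per worker breaks even when investment replaces (n + δ)·k; here n + δ = 0.076.
Setting f'(k) = n+δ gives 0.36·3.8·k^(0.36−1) = 0.076, hence k_gold = (0.36·3.8/0.076)^(1/0.64) ≈ 91.4878.
y_gold = 3.8·91.4878^0.36 ≈ 19.3141.
c_gold = y_gold − (n+δ)·k_gold = 19.3141 − 0.076·91.4878 ≈ 12.3610.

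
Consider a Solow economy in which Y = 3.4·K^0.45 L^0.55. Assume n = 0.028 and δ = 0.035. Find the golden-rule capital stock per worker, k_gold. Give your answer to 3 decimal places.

n + δ = 0.028 + 0.035 = 0.063.
At the golden rule the marginal product of capital equals n+δ: 0.45·3.4·k^(0.45−1) = 0.063. Solving, k_gold = (0.45·3.4/0.063)^(1/0.55) ≈ 330.2325.

k_gold ≈ 330.232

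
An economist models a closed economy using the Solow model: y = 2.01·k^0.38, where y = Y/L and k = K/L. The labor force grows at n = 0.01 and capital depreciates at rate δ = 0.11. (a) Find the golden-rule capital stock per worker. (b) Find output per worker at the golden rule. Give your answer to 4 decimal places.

(a) k_gold ≈ 19.7901; (b) y_gold ≈ 6.2495

Break-even investment rate: n + δ = 0.01 + 0.11 = 0.12.
At the golden rule the marginal product of capital equals n+δ: 0.38·2.01·k^(0.38−1) = 0.12. Solving, k_gold = (0.38·2.01/0.12)^(1/0.62) ≈ 19.7901.
y_gold = 2.01·19.7901^0.38 ≈ 6.2495.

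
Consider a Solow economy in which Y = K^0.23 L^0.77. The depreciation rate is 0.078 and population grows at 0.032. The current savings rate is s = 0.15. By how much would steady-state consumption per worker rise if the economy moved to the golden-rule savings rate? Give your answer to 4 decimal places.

Δc ≈ 0.0273

n + δ = 0.032 + 0.078 = 0.11.
Current steady state (s = 0.15): k* = (0.15/0.11)^(1/0.77) ≈ 1.4960, y* = 1.4960^0.23 ≈ 1.0971, c* = (1−0.15)·1.0971 ≈ 0.9325.
Maximizing c = f(k) − (n+δ)·k gives f'(k) = n+δ, i.e. 0.23·k^(0.23−1) = 0.11, so k_gold = (0.23/0.11)^(1/0.77) ≈ 2.6063.
y_gold = 2.6063^0.23 ≈ 1.2465, c_gold = y_gold − 0.11·k_gold ≈ 0.9598.
Gain: Δc = 0.9598 − 0.9325 ≈ 0.0273.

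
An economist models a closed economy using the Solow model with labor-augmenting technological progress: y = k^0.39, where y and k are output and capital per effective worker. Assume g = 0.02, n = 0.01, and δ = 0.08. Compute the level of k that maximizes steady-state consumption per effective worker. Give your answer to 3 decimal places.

k_gold ≈ 7.963

The effective depreciation rate is n + g + δ = 0.01 + 0.02 + 0.08 = 0.11.
At the golden rule the marginal product of capital equals n+g+δ: 0.39·k^(0.39−1) = 0.11. Solving, k_gold = (0.39/0.11)^(1/0.61) ≈ 7.9635.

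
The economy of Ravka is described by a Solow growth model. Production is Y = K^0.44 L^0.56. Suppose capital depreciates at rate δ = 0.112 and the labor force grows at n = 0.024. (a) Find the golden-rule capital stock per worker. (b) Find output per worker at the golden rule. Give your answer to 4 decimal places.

(a) k_gold ≈ 8.1388; (b) y_gold ≈ 2.5156

Break-even investment rate: n + δ = 0.024 + 0.112 = 0.136.
Setting f'(k) = n+δ gives 0.44·k^(0.44−1) = 0.136, hence k_gold = (0.44/0.136)^(1/0.56) ≈ 8.1388.
y_gold = 8.1388^0.44 ≈ 2.5156.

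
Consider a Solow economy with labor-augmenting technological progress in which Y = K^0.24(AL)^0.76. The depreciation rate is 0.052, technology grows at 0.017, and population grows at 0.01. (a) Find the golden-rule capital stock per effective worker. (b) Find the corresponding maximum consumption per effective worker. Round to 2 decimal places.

Break-even investment rate: n + g + δ = 0.01 + 0.017 + 0.052 = 0.079.
Golden rule sets MPK = n+g+δ: 0.24·k^(0.24−1) = 0.079, so k_gold = (0.24/0.079)^(1/0.76) ≈ 4.3150.
y_gold = 4.3150^0.24 ≈ 1.4203; c_gold = y_gold − 0.079·k_gold ≈ 1.0795.

(a) k_gold ≈ 4.31; (b) c_gold ≈ 1.08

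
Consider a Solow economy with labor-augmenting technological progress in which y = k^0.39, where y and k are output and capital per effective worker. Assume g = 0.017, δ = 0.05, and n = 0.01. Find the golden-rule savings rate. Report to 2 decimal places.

n + g + δ = 0.01 + 0.017 + 0.05 = 0.077.
At the golden rule MPK = n+g+δ, and in any Cobb-Douglas steady state s = (n+g+δ)·k/y = MPK·k/y = capital's share 0.39.

s_gold = 0.39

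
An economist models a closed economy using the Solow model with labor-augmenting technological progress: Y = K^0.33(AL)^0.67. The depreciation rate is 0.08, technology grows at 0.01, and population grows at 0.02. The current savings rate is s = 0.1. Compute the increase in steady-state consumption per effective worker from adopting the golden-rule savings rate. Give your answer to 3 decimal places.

Δc ≈ 0.292

n + g + δ = 0.02 + 0.01 + 0.08 = 0.11.
Current steady state (s = 0.1): k* = (0.1/0.11)^(1/0.67) ≈ 0.8674, y* = 0.8674^0.33 ≈ 0.9541, c* = (1−0.1)·0.9541 ≈ 0.8587.
Setting f'(k) = n+g+δ gives 0.33·k^(0.33−1) = 0.11, hence k_gold = (0.33/0.11)^(1/0.67) ≈ 5.1537.
y_gold = 5.1537^0.33 ≈ 1.7179, c_gold = y_gold − 0.11·k_gold ≈ 1.1510.
Gain: Δc = 1.1510 − 0.8587 ≈ 0.2923.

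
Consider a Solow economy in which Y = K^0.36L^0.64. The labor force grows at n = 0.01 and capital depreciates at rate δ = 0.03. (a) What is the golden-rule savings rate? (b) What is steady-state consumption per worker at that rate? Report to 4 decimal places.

n + δ = 0.01 + 0.03 = 0.04.
For Cobb-Douglas, s_gold equals capital's share: s_gold = 0.36.
At the golden rule the marginal product of capital equals n+δ: 0.36·k^(0.36−1) = 0.04. Solving, k_gold = (0.36/0.04)^(1/0.64) ≈ 30.9745.
y_gold = 30.9745^0.36 ≈ 3.4416; c_gold = (1−0.36)·y_gold ≈ 2.2026.

(a) s_gold = 0.3600; (b) c_gold ≈ 2.2026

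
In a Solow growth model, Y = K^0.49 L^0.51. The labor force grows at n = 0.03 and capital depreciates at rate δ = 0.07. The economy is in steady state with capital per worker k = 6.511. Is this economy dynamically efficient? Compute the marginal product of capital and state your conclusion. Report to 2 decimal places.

n + δ = 0.03 + 0.07 = 0.1.
MPK = 0.49·k^(0.49−1) = 0.49·6.511^(-0.51) ≈ 0.1885.
MPK > 0.1, so the economy is dynamically efficient (under-saving).

dynamically efficient; MPK ≈ 0.19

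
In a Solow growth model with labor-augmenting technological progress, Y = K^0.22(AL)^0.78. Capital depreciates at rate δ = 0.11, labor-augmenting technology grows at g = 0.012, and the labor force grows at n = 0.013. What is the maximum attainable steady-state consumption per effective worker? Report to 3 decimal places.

The effective depreciation rate is n + g + δ = 0.013 + 0.012 + 0.11 = 0.135.
Maximizing c = f(k) − (n+g+δ)·k gives f'(k) = n+g+δ, i.e. 0.22·k^(0.22−1) = 0.135, so k_gold = (0.22/0.135)^(1/0.78) ≈ 1.8703.
y_gold = 1.8703^0.22 ≈ 1.1477.
c_gold = y_gold − (n+g+δ)·k_gold = 1.1477 − 0.135·1.8703 ≈ 0.8952.

c_gold ≈ 0.895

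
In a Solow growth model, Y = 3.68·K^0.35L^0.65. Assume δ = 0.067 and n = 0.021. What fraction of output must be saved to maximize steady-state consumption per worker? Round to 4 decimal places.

s_gold = 0.3500

n + δ = 0.021 + 0.067 = 0.088.
At the golden rule MPK = n+δ, and in any Cobb-Douglas steady state s = (n+δ)·k/y = MPK·k/y = capital's share 0.35.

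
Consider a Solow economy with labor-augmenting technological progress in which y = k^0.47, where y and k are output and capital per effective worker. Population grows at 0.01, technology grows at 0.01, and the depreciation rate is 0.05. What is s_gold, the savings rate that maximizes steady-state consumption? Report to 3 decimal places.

Capital per effective worker breaks even when investment replaces (n + g + δ)·k; here n + g + δ = 0.07.
At the golden rule MPK = n+g+δ, and in any Cobb-Douglas steady state s = (n+g+δ)·k/y = MPK·k/y = capital's share 0.47.

s_gold = 0.470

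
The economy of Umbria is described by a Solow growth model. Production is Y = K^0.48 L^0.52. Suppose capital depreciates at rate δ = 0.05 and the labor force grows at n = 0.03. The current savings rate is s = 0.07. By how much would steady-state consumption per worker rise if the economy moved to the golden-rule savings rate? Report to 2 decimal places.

n + δ = 0.03 + 0.05 = 0.08.
Current steady state (s = 0.07): k* = (0.07/0.08)^(1/0.52) ≈ 0.7735, y* = 0.7735^0.48 ≈ 0.8840, c* = (1−0.07)·0.8840 ≈ 0.8222.
Maximizing c = f(k) − (n+δ)·k gives f'(k) = n+δ, i.e. 0.48·k^(0.48−1) = 0.08, so k_gold = (0.48/0.08)^(1/0.52) ≈ 31.3650.
y_gold = 31.3650^0.48 ≈ 5.2275, c_gold = y_gold − 0.08·k_gold ≈ 2.7183.
Gain: Δc = 2.7183 − 0.8222 ≈ 1.8961.

Δc ≈ 1.90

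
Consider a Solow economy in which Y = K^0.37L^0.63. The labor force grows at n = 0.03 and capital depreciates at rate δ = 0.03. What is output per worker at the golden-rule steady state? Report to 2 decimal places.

y_gold ≈ 2.91

Break-even investment rate: n + δ = 0.03 + 0.03 = 0.06.
Setting f'(k) = n+δ gives 0.37·k^(0.37−1) = 0.06, hence k_gold = (0.37/0.06)^(1/0.63) ≈ 17.9493.
Output: y_gold = k_gold^0.37 = 17.9493^0.37 ≈ 2.9107.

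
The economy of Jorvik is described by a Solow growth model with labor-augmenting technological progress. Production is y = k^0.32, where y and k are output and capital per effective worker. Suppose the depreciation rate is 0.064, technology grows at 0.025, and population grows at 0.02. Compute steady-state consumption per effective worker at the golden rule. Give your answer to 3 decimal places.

Capital per effective worker breaks even when investment replaces (n + g + δ)·k; here n + g + δ = 0.109.
At the golden rule the marginal product of capital equals n+g+δ: 0.32·k^(0.32−1) = 0.109. Solving, k_gold = (0.32/0.109)^(1/0.68) ≈ 4.8734.
y_gold = 4.8734^0.32 ≈ 1.6600.
c_gold = y_gold − (n+g+δ)·k_gold = 1.6600 − 0.109·4.8734 ≈ 1.1288.

c_gold ≈ 1.129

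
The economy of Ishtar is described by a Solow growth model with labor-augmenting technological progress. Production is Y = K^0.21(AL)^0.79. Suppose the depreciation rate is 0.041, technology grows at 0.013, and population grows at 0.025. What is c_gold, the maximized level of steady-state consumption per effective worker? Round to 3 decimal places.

c_gold ≈ 1.024

Break-even investment rate: n + g + δ = 0.025 + 0.013 + 0.041 = 0.079.
At the golden rule the marginal product of capital equals n+g+δ: 0.21·k^(0.21−1) = 0.079. Solving, k_gold = (0.21/0.079)^(1/0.79) ≈ 3.4471.
y_gold = 3.4471^0.21 ≈ 1.2968.
c_gold = y_gold − (n+g+δ)·k_gold = 1.2968 − 0.079·3.4471 ≈ 1.0245.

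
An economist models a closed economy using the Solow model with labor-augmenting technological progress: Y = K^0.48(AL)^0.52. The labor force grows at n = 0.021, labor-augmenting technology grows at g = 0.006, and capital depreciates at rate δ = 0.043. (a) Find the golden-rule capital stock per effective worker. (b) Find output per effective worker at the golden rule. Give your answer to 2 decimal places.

The effective depreciation rate is n + g + δ = 0.021 + 0.006 + 0.043 = 0.07.
Setting f'(k) = n+g+δ gives 0.48·k^(0.48−1) = 0.07, hence k_gold = (0.48/0.07)^(1/0.52) ≈ 40.5478.
y_gold = 40.5478^0.48 ≈ 5.9132.

(a) k_gold ≈ 40.55; (b) y_gold ≈ 5.91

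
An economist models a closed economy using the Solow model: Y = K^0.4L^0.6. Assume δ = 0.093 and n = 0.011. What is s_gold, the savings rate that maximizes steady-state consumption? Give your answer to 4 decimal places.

n + δ = 0.011 + 0.093 = 0.104.
At the golden rule MPK = n+δ, and in any Cobb-Douglas steady state s = (n+δ)·k/y = MPK·k/y = capital's share 0.4.

s_gold = 0.4000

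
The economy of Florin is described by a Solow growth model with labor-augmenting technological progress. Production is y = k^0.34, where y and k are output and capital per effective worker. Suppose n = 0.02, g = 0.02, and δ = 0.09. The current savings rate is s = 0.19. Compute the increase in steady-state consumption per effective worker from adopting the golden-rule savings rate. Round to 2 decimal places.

Δc ≈ 0.10

n + g + δ = 0.02 + 0.02 + 0.09 = 0.13.
Current steady state (s = 0.19): k* = (0.19/0.13)^(1/0.66) ≈ 1.7771, y* = 1.7771^0.34 ≈ 1.2159, c* = (1−0.19)·1.2159 ≈ 0.9849.
Golden rule sets MPK = n+g+δ: 0.34·k^(0.34−1) = 0.13, so k_gold = (0.34/0.13)^(1/0.66) ≈ 4.2917.
y_gold = 4.2917^0.34 ≈ 1.6409, c_gold = y_gold − 0.13·k_gold ≈ 1.0830.
Gain: Δc = 1.0830 − 0.9849 ≈ 0.0981.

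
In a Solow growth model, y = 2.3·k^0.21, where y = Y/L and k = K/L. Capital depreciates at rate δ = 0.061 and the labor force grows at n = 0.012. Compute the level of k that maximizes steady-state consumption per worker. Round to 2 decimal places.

k_gold ≈ 10.93

Capital per worker breaks even when investment replaces (n + δ)·k; here n + δ = 0.073.
At the golden rule the marginal product of capital equals n+δ: 0.21·2.3·k^(0.21−1) = 0.073. Solving, k_gold = (0.21·2.3/0.073)^(1/0.79) ≈ 10.9336.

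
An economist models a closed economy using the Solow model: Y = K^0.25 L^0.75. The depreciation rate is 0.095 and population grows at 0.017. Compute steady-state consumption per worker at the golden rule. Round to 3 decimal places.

c_gold ≈ 0.980

n + δ = 0.017 + 0.095 = 0.112.
Maximizing c = f(k) − (n+δ)·k gives f'(k) = n+δ, i.e. 0.25·k^(0.25−1) = 0.112, so k_gold = (0.25/0.112)^(1/0.75) ≈ 2.9172.
y_gold = 2.9172^0.25 ≈ 1.3069.
c_gold = y_gold − (n+δ)·k_gold = 1.3069 − 0.112·2.9172 ≈ 0.9802.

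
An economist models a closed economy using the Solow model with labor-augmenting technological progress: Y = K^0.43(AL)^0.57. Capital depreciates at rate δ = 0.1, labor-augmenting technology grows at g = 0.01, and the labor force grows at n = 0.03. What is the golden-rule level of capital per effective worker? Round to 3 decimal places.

k_gold ≈ 7.161

n + g + δ = 0.03 + 0.01 + 0.1 = 0.14.
At the golden rule the marginal product of capital equals n+g+δ: 0.43·k^(0.43−1) = 0.14. Solving, k_gold = (0.43/0.14)^(1/0.57) ≈ 7.1612.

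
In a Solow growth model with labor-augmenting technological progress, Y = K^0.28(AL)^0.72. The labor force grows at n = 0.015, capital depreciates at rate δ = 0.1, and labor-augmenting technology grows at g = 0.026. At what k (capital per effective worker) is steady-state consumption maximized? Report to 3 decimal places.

Capital per effective worker breaks even when investment replaces (n + g + δ)·k; here n + g + δ = 0.141.
Maximizing c = f(k) − (n+g+δ)·k gives f'(k) = n+g+δ, i.e. 0.28·k^(0.28−1) = 0.141, so k_gold = (0.28/0.141)^(1/0.72) ≈ 2.5930.

k_gold ≈ 2.593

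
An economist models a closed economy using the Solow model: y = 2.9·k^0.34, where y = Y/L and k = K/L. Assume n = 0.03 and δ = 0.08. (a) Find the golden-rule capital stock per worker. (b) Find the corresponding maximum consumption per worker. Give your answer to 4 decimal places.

(a) k_gold ≈ 27.7433; (b) c_gold ≈ 5.9240

n + δ = 0.03 + 0.08 = 0.11.
Golden rule sets MPK = n+δ: 0.34·2.9·k^(0.34−1) = 0.11, so k_gold = (0.34·2.9/0.11)^(1/0.66) ≈ 27.7433.
y_gold = 2.9·27.7433^0.34 ≈ 8.9758; c_gold = y_gold − 0.11·k_gold ≈ 5.9240.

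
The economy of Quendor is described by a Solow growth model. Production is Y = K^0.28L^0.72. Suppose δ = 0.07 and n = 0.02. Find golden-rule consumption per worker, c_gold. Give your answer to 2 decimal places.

Capital per worker breaks even when investment replaces (n + δ)·k; here n + δ = 0.09.
At the golden rule the marginal product of capital equals n+δ: 0.28·k^(0.28−1) = 0.09. Solving, k_gold = (0.28/0.09)^(1/0.72) ≈ 4.8373.
y_gold = 4.8373^0.28 ≈ 1.5549.
c_gold = y_gold − (n+δ)·k_gold = 1.5549 − 0.09·4.8373 ≈ 1.1195.

c_gold ≈ 1.12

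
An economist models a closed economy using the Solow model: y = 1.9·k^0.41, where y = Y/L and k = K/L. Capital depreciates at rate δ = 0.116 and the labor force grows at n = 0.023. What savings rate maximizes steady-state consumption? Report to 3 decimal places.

s_gold = 0.410

The effective depreciation rate is n + δ = 0.023 + 0.116 = 0.139.
At the golden rule MPK = n+δ, and in any Cobb-Douglas steady state s = (n+δ)·k/y = MPK·k/y = capital's share 0.41.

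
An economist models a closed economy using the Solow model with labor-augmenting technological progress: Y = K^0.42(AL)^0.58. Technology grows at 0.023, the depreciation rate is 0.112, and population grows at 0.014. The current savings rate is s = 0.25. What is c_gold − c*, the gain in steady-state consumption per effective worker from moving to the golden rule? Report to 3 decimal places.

Break-even investment rate: n + g + δ = 0.014 + 0.023 + 0.112 = 0.149.
Current steady state (s = 0.25): k* = (0.25/0.149)^(1/0.58) ≈ 2.4407, y* = 2.4407^0.42 ≈ 1.4546, c* = (1−0.25)·1.4546 ≈ 1.0910.
Setting f'(k) = n+g+δ gives 0.42·k^(0.42−1) = 0.149, hence k_gold = (0.42/0.149)^(1/0.58) ≈ 5.9700.
y_gold = 5.9700^0.42 ≈ 2.1179, c_gold = y_gold − 0.149·k_gold ≈ 1.2284.
Gain: Δc = 1.2284 − 1.0910 ≈ 0.1374.

Δc ≈ 0.137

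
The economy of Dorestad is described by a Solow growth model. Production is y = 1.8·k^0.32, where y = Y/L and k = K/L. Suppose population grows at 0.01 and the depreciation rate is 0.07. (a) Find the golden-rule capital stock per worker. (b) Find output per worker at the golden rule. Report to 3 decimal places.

(a) k_gold ≈ 18.230; (b) y_gold ≈ 4.557

Capital per worker breaks even when investment replaces (n + δ)·k; here n + δ = 0.08.
Maximizing c = f(k) − (n+δ)·k gives f'(k) = n+δ, i.e. 0.32·1.8·k^(0.32−1) = 0.08, so k_gold = (0.32·1.8/0.08)^(1/0.68) ≈ 18.2298.
y_gold = 1.8·18.2298^0.32 ≈ 4.5575.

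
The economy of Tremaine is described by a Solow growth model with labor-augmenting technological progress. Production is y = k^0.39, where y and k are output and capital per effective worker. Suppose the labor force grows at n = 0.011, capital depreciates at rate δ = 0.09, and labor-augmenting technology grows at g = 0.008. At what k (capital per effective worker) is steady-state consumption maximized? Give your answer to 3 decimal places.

k_gold ≈ 8.084

The effective depreciation rate is n + g + δ = 0.011 + 0.008 + 0.09 = 0.109.
Maximizing c = f(k) − (n+g+δ)·k gives f'(k) = n+g+δ, i.e. 0.39·k^(0.39−1) = 0.109, so k_gold = (0.39/0.109)^(1/0.61) ≈ 8.0836.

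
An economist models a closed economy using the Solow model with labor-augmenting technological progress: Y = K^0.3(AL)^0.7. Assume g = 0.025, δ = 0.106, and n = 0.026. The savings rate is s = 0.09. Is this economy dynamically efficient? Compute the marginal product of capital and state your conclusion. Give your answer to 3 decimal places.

dynamically efficient; MPK ≈ 0.523

Break-even investment rate: n + g + δ = 0.026 + 0.025 + 0.106 = 0.157.
Steady-state k*: s·k^0.3 = 0.157·k gives k* = (0.09/0.157)^(1/0.7) ≈ 0.4516.
MPK = 0.3·0.4516^(-0.7) ≈ 0.5233.
MPK > n+g+δ = 0.157, so the economy is dynamically efficient (under-saving).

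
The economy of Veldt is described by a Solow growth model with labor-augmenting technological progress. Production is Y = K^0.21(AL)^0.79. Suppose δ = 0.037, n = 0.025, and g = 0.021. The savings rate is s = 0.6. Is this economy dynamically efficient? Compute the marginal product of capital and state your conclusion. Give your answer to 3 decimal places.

Break-even investment rate: n + g + δ = 0.025 + 0.021 + 0.037 = 0.083.
Steady-state k*: s·k^0.21 = 0.083·k gives k* = (0.6/0.083)^(1/0.79) ≈ 12.2302.
MPK = 0.21·12.2302^(-0.79) ≈ 0.0291.
MPK < n+g+δ = 0.083, so the economy is dynamically inefficient (over-saving).

dynamically inefficient; MPK ≈ 0.029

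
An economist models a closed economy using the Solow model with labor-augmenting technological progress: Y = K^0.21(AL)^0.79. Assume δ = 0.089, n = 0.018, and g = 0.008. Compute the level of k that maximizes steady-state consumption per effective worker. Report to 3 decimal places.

k_gold ≈ 2.143

n + g + δ = 0.018 + 0.008 + 0.089 = 0.115.
At the golden rule the marginal product of capital equals n+g+δ: 0.21·k^(0.21−1) = 0.115. Solving, k_gold = (0.21/0.115)^(1/0.79) ≈ 2.1431.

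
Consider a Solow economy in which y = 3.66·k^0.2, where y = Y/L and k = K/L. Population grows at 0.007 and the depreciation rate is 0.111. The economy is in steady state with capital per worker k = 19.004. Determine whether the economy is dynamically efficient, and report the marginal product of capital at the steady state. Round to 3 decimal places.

dynamically inefficient; MPK ≈ 0.069

n + δ = 0.007 + 0.111 = 0.118.
MPK = 0.2·3.66·k^(0.2−1) = 0.2·3.66·19.004^(-0.8) ≈ 0.0694.
MPK < 0.118, so the economy is dynamically inefficient (over-saving).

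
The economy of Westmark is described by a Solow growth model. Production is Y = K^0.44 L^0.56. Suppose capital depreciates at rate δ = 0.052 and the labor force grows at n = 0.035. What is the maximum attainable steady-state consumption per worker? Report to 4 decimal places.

c_gold ≈ 2.0011

n + δ = 0.035 + 0.052 = 0.087.
Setting f'(k) = n+δ gives 0.44·k^(0.44−1) = 0.087, hence k_gold = (0.44/0.087)^(1/0.56) ≈ 18.0727.
y_gold = 18.0727^0.44 ≈ 3.5735.
c_gold = y_gold − (n+δ)·k_gold = 3.5735 − 0.087·18.0727 ≈ 2.0011.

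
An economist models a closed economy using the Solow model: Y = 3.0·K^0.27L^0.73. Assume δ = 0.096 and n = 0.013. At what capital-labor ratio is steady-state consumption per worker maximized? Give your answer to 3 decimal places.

n + δ = 0.013 + 0.096 = 0.109.
Maximizing c = f(k) − (n+δ)·k gives f'(k) = n+δ, i.e. 0.27·3.0·k^(0.27−1) = 0.109, so k_gold = (0.27·3.0/0.109)^(1/0.73) ≈ 15.6038.

k_gold ≈ 15.604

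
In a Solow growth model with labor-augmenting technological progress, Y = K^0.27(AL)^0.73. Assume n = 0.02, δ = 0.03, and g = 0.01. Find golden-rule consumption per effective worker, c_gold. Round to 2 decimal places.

Capital per effective worker breaks even when investment replaces (n + g + δ)·k; here n + g + δ = 0.06.
At the golden rule the marginal product of capital equals n+g+δ: 0.27·k^(0.27−1) = 0.06. Solving, k_gold = (0.27/0.06)^(1/0.73) ≈ 7.8490.
y_gold = 7.8490^0.27 ≈ 1.7442.
c_gold = y_gold − (n+g+δ)·k_gold = 1.7442 − 0.06·7.8490 ≈ 1.2733.

c_gold ≈ 1.27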